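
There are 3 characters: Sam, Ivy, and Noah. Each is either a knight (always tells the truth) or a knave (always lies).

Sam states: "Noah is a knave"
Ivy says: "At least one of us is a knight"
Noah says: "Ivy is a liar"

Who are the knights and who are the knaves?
Sam is a knight.
Ivy is a knight.
Noah is a knave.

Verification:
- Sam (knight) says "Noah is a knave" - this is TRUE because Noah is a knave.
- Ivy (knight) says "At least one of us is a knight" - this is TRUE because Sam and Ivy are knights.
- Noah (knave) says "Ivy is a liar" - this is FALSE (a lie) because Ivy is a knight.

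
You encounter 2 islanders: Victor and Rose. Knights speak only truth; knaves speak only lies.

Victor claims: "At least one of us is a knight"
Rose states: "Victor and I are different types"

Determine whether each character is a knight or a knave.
Victor is a knave.
Rose is a knave.

Verification:
- Victor (knave) says "At least one of us is a knight" - this is FALSE (a lie) because no one is a knight.
- Rose (knave) says "Victor and I are different types" - this is FALSE (a lie) because Rose is a knave and Victor is a knave.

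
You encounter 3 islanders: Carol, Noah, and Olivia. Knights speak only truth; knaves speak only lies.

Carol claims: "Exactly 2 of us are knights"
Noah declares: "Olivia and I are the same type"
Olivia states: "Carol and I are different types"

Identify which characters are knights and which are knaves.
Carol is a knave.
Noah is a knave.
Olivia is a knight.

Verification:
- Carol (knave) says "Exactly 2 of us are knights" - this is FALSE (a lie) because there are 1 knights.
- Noah (knave) says "Olivia and I are the same type" - this is FALSE (a lie) because Noah is a knave and Olivia is a knight.
- Olivia (knight) says "Carol and I are different types" - this is TRUE because Olivia is a knight and Carol is a knave.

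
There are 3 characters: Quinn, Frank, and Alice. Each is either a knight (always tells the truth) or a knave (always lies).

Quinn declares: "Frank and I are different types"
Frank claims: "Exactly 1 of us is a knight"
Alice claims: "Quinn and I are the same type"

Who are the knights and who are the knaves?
Quinn is a knight.
Frank is a knave.
Alice is a knight.

Verification:
- Quinn (knight) says "Frank and I are different types" - this is TRUE because Quinn is a knight and Frank is a knave.
- Frank (knave) says "Exactly 1 of us is a knight" - this is FALSE (a lie) because there are 2 knights.
- Alice (knight) says "Quinn and I are the same type" - this is TRUE because Alice is a knight and Quinn is a knight.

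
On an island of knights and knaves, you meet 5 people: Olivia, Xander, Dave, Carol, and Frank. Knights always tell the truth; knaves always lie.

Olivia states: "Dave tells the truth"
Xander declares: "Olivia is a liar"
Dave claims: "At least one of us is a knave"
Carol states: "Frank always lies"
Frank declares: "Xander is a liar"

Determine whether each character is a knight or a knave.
Olivia is a knight.
Xander is a knave.
Dave is a knight.
Carol is a knave.
Frank is a knight.

Verification:
- Olivia (knight) says "Dave tells the truth" - this is TRUE because Dave is a knight.
- Xander (knave) says "Olivia is a liar" - this is FALSE (a lie) because Olivia is a knight.
- Dave (knight) says "At least one of us is a knave" - this is TRUE because Xander and Carol are knaves.
- Carol (knave) says "Frank always lies" - this is FALSE (a lie) because Frank is a knight.
- Frank (knight) says "Xander is a liar" - this is TRUE because Xander is a knave.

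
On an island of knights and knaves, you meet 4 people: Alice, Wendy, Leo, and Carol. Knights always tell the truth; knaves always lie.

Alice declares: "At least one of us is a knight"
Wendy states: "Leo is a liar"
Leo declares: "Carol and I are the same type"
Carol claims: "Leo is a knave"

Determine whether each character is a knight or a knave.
Alice is a knight.
Wendy is a knight.
Leo is a knave.
Carol is a knight.

Verification:
- Alice (knight) says "At least one of us is a knight" - this is TRUE because Alice, Wendy, and Carol are knights.
- Wendy (knight) says "Leo is a liar" - this is TRUE because Leo is a knave.
- Leo (knave) says "Carol and I are the same type" - this is FALSE (a lie) because Leo is a knave and Carol is a knight.
- Carol (knight) says "Leo is a knave" - this is TRUE because Leo is a knave.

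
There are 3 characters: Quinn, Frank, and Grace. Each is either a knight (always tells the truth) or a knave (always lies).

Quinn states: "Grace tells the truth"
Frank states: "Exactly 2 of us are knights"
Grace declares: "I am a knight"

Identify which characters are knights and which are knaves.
Quinn is a knave.
Frank is a knave.
Grace is a knave.

Verification:
- Quinn (knave) says "Grace tells the truth" - this is FALSE (a lie) because Grace is a knave.
- Frank (knave) says "Exactly 2 of us are knights" - this is FALSE (a lie) because there are 0 knights.
- Grace (knave) says "I am a knight" - this is FALSE (a lie) because Grace is a knave.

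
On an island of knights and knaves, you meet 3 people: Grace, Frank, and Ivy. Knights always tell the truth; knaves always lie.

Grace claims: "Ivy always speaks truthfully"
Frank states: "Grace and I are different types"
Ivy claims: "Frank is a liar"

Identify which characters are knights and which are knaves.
Grace is a knave.
Frank is a knight.
Ivy is a knave.

Verification:
- Grace (knave) says "Ivy always speaks truthfully" - this is FALSE (a lie) because Ivy is a knave.
- Frank (knight) says "Grace and I are different types" - this is TRUE because Frank is a knight and Grace is a knave.
- Ivy (knave) says "Frank is a liar" - this is FALSE (a lie) because Frank is a knight.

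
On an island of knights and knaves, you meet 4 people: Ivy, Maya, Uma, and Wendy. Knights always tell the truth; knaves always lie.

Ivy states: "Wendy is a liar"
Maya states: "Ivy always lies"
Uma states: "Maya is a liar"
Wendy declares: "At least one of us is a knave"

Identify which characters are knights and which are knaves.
Ivy is a knave.
Maya is a knight.
Uma is a knave.
Wendy is a knight.

Verification:
- Ivy (knave) says "Wendy is a liar" - this is FALSE (a lie) because Wendy is a knight.
- Maya (knight) says "Ivy always lies" - this is TRUE because Ivy is a knave.
- Uma (knave) says "Maya is a liar" - this is FALSE (a lie) because Maya is a knight.
- Wendy (knight) says "At least one of us is a knave" - this is TRUE because Ivy and Uma are knaves.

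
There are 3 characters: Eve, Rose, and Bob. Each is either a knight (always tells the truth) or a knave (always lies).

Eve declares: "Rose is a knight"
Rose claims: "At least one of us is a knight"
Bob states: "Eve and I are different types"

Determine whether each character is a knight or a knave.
Eve is a knave.
Rose is a knave.
Bob is a knave.

Verification:
- Eve (knave) says "Rose is a knight" - this is FALSE (a lie) because Rose is a knave.
- Rose (knave) says "At least one of us is a knight" - this is FALSE (a lie) because no one is a knight.
- Bob (knave) says "Eve and I are different types" - this is FALSE (a lie) because Bob is a knave and Eve is a knave.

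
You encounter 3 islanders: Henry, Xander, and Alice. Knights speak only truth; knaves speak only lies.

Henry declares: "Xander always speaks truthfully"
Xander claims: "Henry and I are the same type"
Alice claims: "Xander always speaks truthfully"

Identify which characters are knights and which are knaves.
Henry is a knight.
Xander is a knight.
Alice is a knight.

Verification:
- Henry (knight) says "Xander always speaks truthfully" - this is TRUE because Xander is a knight.
- Xander (knight) says "Henry and I are the same type" - this is TRUE because Xander is a knight and Henry is a knight.
- Alice (knight) says "Xander always speaks truthfully" - this is TRUE because Xander is a knight.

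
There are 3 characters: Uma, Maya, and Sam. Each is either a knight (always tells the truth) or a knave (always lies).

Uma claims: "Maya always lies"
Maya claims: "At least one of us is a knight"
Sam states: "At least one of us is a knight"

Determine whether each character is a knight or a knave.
Uma is a knave.
Maya is a knight.
Sam is a knight.

Verification:
- Uma (knave) says "Maya always lies" - this is FALSE (a lie) because Maya is a knight.
- Maya (knight) says "At least one of us is a knight" - this is TRUE because Maya and Sam are knights.
- Sam (knight) says "At least one of us is a knight" - this is TRUE because Maya and Sam are knights.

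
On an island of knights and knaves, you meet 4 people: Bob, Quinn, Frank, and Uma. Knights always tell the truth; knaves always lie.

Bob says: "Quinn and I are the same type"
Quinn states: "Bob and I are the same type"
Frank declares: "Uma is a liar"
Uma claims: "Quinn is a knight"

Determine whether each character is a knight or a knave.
Bob is a knight.
Quinn is a knight.
Frank is a knave.
Uma is a knight.

Verification:
- Bob (knight) says "Quinn and I are the same type" - this is TRUE because Bob is a knight and Quinn is a knight.
- Quinn (knight) says "Bob and I are the same type" - this is TRUE because Quinn is a knight and Bob is a knight.
- Frank (knave) says "Uma is a liar" - this is FALSE (a lie) because Uma is a knight.
- Uma (knight) says "Quinn is a knight" - this is TRUE because Quinn is a knight.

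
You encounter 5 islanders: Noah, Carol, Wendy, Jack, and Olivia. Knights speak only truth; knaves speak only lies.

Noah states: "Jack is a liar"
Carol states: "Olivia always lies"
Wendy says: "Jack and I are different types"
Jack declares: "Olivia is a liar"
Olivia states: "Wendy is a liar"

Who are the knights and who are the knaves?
Noah is a knight.
Carol is a knave.
Wendy is a knave.
Jack is a knave.
Olivia is a knight.

Verification:
- Noah (knight) says "Jack is a liar" - this is TRUE because Jack is a knave.
- Carol (knave) says "Olivia always lies" - this is FALSE (a lie) because Olivia is a knight.
- Wendy (knave) says "Jack and I are different types" - this is FALSE (a lie) because Wendy is a knave and Jack is a knave.
- Jack (knave) says "Olivia is a liar" - this is FALSE (a lie) because Olivia is a knight.
- Olivia (knight) says "Wendy is a liar" - this is TRUE because Wendy is a knave.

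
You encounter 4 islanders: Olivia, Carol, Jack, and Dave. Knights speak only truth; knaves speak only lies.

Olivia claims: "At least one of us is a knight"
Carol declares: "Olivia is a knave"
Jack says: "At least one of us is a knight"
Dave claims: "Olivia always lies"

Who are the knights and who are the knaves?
Olivia is a knight.
Carol is a knave.
Jack is a knight.
Dave is a knave.

Verification:
- Olivia (knight) says "At least one of us is a knight" - this is TRUE because Olivia and Jack are knights.
- Carol (knave) says "Olivia is a knave" - this is FALSE (a lie) because Olivia is a knight.
- Jack (knight) says "At least one of us is a knight" - this is TRUE because Olivia and Jack are knights.
- Dave (knave) says "Olivia always lies" - this is FALSE (a lie) because Olivia is a knight.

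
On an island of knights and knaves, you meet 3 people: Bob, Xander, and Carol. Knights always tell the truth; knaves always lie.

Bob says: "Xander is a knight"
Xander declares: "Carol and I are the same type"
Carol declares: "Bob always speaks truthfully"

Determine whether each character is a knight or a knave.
Bob is a knight.
Xander is a knight.
Carol is a knight.

Verification:
- Bob (knight) says "Xander is a knight" - this is TRUE because Xander is a knight.
- Xander (knight) says "Carol and I are the same type" - this is TRUE because Xander is a knight and Carol is a knight.
- Carol (knight) says "Bob always speaks truthfully" - this is TRUE because Bob is a knight.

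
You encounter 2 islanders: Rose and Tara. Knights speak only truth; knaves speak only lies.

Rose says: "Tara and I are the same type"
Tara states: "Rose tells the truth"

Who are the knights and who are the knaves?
Rose is a knight.
Tara is a knight.

Verification:
- Rose (knight) says "Tara and I are the same type" - this is TRUE because Rose is a knight and Tara is a knight.
- Tara (knight) says "Rose tells the truth" - this is TRUE because Rose is a knight.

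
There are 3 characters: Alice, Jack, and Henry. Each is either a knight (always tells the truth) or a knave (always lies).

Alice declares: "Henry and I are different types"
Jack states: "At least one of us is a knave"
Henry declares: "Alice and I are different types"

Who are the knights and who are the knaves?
Alice is a knave.
Jack is a knight.
Henry is a knave.

Verification:
- Alice (knave) says "Henry and I are different types" - this is FALSE (a lie) because Alice is a knave and Henry is a knave.
- Jack (knight) says "At least one of us is a knave" - this is TRUE because Alice and Henry are knaves.
- Henry (knave) says "Alice and I are different types" - this is FALSE (a lie) because Henry is a knave and Alice is a knave.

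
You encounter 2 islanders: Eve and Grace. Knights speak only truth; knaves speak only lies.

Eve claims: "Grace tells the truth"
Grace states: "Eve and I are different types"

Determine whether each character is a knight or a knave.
Eve is a knave.
Grace is a knave.

Verification:
- Eve (knave) says "Grace tells the truth" - this is FALSE (a lie) because Grace is a knave.
- Grace (knave) says "Eve and I are different types" - this is FALSE (a lie) because Grace is a knave and Eve is a knave.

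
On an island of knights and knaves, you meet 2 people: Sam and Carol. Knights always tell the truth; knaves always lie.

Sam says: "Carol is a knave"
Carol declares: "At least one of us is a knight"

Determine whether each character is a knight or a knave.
Sam is a knave.
Carol is a knight.

Verification:
- Sam (knave) says "Carol is a knave" - this is FALSE (a lie) because Carol is a knight.
- Carol (knight) says "At least one of us is a knight" - this is TRUE because Carol is a knight.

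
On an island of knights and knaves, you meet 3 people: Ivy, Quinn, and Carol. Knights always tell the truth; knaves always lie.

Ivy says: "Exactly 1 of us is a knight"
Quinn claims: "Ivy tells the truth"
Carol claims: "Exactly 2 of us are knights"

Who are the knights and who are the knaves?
Ivy is a knave.
Quinn is a knave.
Carol is a knave.

Verification:
- Ivy (knave) says "Exactly 1 of us is a knight" - this is FALSE (a lie) because there are 0 knights.
- Quinn (knave) says "Ivy tells the truth" - this is FALSE (a lie) because Ivy is a knave.
- Carol (knave) says "Exactly 2 of us are knights" - this is FALSE (a lie) because there are 0 knights.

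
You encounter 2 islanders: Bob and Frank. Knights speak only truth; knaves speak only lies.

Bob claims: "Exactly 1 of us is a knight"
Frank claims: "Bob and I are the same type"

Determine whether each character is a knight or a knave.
Bob is a knight.
Frank is a knave.

Verification:
- Bob (knight) says "Exactly 1 of us is a knight" - this is TRUE because there are 1 knights.
- Frank (knave) says "Bob and I are the same type" - this is FALSE (a lie) because Frank is a knave and Bob is a knight.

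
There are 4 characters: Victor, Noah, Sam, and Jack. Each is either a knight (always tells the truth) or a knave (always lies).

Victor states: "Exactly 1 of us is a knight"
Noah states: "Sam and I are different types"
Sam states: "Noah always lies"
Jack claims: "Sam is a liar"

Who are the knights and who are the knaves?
Victor is a knave.
Noah is a knight.
Sam is a knave.
Jack is a knight.

Verification:
- Victor (knave) says "Exactly 1 of us is a knight" - this is FALSE (a lie) because there are 2 knights.
- Noah (knight) says "Sam and I are different types" - this is TRUE because Noah is a knight and Sam is a knave.
- Sam (knave) says "Noah always lies" - this is FALSE (a lie) because Noah is a knight.
- Jack (knight) says "Sam is a liar" - this is TRUE because Sam is a knave.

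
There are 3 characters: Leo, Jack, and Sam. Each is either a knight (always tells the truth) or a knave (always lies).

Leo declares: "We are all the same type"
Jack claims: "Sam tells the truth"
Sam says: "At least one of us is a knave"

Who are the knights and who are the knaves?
Leo is a knave.
Jack is a knight.
Sam is a knight.

Verification:
- Leo (knave) says "We are all the same type" - this is FALSE (a lie) because Jack and Sam are knights and Leo is a knave.
- Jack (knight) says "Sam tells the truth" - this is TRUE because Sam is a knight.
- Sam (knight) says "At least one of us is a knave" - this is TRUE because Leo is a knave.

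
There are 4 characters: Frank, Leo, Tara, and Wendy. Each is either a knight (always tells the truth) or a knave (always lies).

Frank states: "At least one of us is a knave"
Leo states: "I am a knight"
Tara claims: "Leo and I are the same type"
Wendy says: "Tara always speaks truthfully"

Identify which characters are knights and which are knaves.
Frank is a knight.
Leo is a knight.
Tara is a knave.
Wendy is a knave.

Verification:
- Frank (knight) says "At least one of us is a knave" - this is TRUE because Tara and Wendy are knaves.
- Leo (knight) says "I am a knight" - this is TRUE because Leo is a knight.
- Tara (knave) says "Leo and I are the same type" - this is FALSE (a lie) because Tara is a knave and Leo is a knight.
- Wendy (knave) says "Tara always speaks truthfully" - this is FALSE (a lie) because Tara is a knave.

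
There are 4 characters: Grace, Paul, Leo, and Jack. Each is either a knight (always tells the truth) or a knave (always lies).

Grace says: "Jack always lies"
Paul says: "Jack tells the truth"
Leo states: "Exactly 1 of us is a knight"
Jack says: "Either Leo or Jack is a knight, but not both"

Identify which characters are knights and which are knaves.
Grace is a knave.
Paul is a knight.
Leo is a knave.
Jack is a knight.

Verification:
- Grace (knave) says "Jack always lies" - this is FALSE (a lie) because Jack is a knight.
- Paul (knight) says "Jack tells the truth" - this is TRUE because Jack is a knight.
- Leo (knave) says "Exactly 1 of us is a knight" - this is FALSE (a lie) because there are 2 knights.
- Jack (knight) says "Either Leo or Jack is a knight, but not both" - this is TRUE because Leo is a knave and Jack is a knight.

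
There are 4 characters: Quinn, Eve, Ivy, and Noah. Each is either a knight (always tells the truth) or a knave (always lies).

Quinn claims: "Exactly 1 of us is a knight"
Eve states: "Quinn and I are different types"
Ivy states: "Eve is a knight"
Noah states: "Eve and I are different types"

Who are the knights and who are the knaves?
Quinn is a knave.
Eve is a knave.
Ivy is a knave.
Noah is a knave.

Verification:
- Quinn (knave) says "Exactly 1 of us is a knight" - this is FALSE (a lie) because there are 0 knights.
- Eve (knave) says "Quinn and I are different types" - this is FALSE (a lie) because Eve is a knave and Quinn is a knave.
- Ivy (knave) says "Eve is a knight" - this is FALSE (a lie) because Eve is a knave.
- Noah (knave) says "Eve and I are different types" - this is FALSE (a lie) because Noah is a knave and Eve is a knave.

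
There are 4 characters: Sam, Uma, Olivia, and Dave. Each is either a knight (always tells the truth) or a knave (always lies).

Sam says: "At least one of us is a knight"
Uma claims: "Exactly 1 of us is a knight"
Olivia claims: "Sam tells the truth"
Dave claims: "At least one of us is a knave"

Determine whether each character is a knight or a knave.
Sam is a knight.
Uma is a knave.
Olivia is a knight.
Dave is a knight.

Verification:
- Sam (knight) says "At least one of us is a knight" - this is TRUE because Sam, Olivia, and Dave are knights.
- Uma (knave) says "Exactly 1 of us is a knight" - this is FALSE (a lie) because there are 3 knights.
- Olivia (knight) says "Sam tells the truth" - this is TRUE because Sam is a knight.
- Dave (knight) says "At least one of us is a knave" - this is TRUE because Uma is a knave.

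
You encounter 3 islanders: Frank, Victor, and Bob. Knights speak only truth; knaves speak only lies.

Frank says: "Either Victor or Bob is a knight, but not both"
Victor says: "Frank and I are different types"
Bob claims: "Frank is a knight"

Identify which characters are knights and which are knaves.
Frank is a knave.
Victor is a knave.
Bob is a knave.

Verification:
- Frank (knave) says "Either Victor or Bob is a knight, but not both" - this is FALSE (a lie) because Victor is a knave and Bob is a knave.
- Victor (knave) says "Frank and I are different types" - this is FALSE (a lie) because Victor is a knave and Frank is a knave.
- Bob (knave) says "Frank is a knight" - this is FALSE (a lie) because Frank is a knave.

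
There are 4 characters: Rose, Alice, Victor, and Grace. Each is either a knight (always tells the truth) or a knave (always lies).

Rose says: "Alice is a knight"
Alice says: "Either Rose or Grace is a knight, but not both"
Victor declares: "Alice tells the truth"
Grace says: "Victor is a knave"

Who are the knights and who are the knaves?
Rose is a knight.
Alice is a knight.
Victor is a knight.
Grace is a knave.

Verification:
- Rose (knight) says "Alice is a knight" - this is TRUE because Alice is a knight.
- Alice (knight) says "Either Rose or Grace is a knight, but not both" - this is TRUE because Rose is a knight and Grace is a knave.
- Victor (knight) says "Alice tells the truth" - this is TRUE because Alice is a knight.
- Grace (knave) says "Victor is a knave" - this is FALSE (a lie) because Victor is a knight.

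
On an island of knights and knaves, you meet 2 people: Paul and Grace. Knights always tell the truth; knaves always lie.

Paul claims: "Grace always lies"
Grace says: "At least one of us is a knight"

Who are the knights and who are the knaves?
Paul is a knave.
Grace is a knight.

Verification:
- Paul (knave) says "Grace always lies" - this is FALSE (a lie) because Grace is a knight.
- Grace (knight) says "At least one of us is a knight" - this is TRUE because Grace is a knight.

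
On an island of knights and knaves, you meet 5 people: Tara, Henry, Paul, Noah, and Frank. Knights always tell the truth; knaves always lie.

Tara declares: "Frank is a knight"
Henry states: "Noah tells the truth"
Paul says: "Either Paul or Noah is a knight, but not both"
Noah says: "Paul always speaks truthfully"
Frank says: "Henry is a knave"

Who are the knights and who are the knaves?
Tara is a knight.
Henry is a knave.
Paul is a knave.
Noah is a knave.
Frank is a knight.

Verification:
- Tara (knight) says "Frank is a knight" - this is TRUE because Frank is a knight.
- Henry (knave) says "Noah tells the truth" - this is FALSE (a lie) because Noah is a knave.
- Paul (knave) says "Either Paul or Noah is a knight, but not both" - this is FALSE (a lie) because Paul is a knave and Noah is a knave.
- Noah (knave) says "Paul always speaks truthfully" - this is FALSE (a lie) because Paul is a knave.
- Frank (knight) says "Henry is a knave" - this is TRUE because Henry is a knave.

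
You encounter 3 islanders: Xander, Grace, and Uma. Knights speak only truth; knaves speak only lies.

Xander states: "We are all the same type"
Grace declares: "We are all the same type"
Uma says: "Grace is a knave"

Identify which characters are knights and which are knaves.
Xander is a knave.
Grace is a knave.
Uma is a knight.

Verification:
- Xander (knave) says "We are all the same type" - this is FALSE (a lie) because Uma is a knight and Xander and Grace are knaves.
- Grace (knave) says "We are all the same type" - this is FALSE (a lie) because Uma is a knight and Xander and Grace are knaves.
- Uma (knight) says "Grace is a knave" - this is TRUE because Grace is a knave.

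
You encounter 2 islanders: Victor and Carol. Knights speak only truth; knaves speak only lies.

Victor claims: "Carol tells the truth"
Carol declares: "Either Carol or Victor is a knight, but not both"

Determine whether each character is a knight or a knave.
Victor is a knave.
Carol is a knave.

Verification:
- Victor (knave) says "Carol tells the truth" - this is FALSE (a lie) because Carol is a knave.
- Carol (knave) says "Either Carol or Victor is a knight, but not both" - this is FALSE (a lie) because Carol is a knave and Victor is a knave.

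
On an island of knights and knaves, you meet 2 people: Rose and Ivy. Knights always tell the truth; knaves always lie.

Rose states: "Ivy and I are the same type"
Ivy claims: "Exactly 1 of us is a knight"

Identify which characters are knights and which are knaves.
Rose is a knave.
Ivy is a knight.

Verification:
- Rose (knave) says "Ivy and I are the same type" - this is FALSE (a lie) because Rose is a knave and Ivy is a knight.
- Ivy (knight) says "Exactly 1 of us is a knight" - this is TRUE because there are 1 knights.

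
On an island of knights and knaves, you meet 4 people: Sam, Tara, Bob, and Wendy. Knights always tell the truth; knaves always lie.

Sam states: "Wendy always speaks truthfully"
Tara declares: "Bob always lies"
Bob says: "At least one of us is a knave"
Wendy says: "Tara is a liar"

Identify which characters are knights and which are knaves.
Sam is a knight.
Tara is a knave.
Bob is a knight.
Wendy is a knight.

Verification:
- Sam (knight) says "Wendy always speaks truthfully" - this is TRUE because Wendy is a knight.
- Tara (knave) says "Bob always lies" - this is FALSE (a lie) because Bob is a knight.
- Bob (knight) says "At least one of us is a knave" - this is TRUE because Tara is a knave.
- Wendy (knight) says "Tara is a liar" - this is TRUE because Tara is a knave.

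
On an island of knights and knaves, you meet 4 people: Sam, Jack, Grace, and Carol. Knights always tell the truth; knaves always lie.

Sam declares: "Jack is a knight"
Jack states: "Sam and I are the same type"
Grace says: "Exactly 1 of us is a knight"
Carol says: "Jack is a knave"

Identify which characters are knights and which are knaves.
Sam is a knight.
Jack is a knight.
Grace is a knave.
Carol is a knave.

Verification:
- Sam (knight) says "Jack is a knight" - this is TRUE because Jack is a knight.
- Jack (knight) says "Sam and I are the same type" - this is TRUE because Jack is a knight and Sam is a knight.
- Grace (knave) says "Exactly 1 of us is a knight" - this is FALSE (a lie) because there are 2 knights.
- Carol (knave) says "Jack is a knave" - this is FALSE (a lie) because Jack is a knight.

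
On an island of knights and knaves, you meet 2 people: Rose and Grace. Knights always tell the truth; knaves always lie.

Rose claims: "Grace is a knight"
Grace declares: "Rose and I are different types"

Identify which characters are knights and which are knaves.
Rose is a knave.
Grace is a knave.

Verification:
- Rose (knave) says "Grace is a knight" - this is FALSE (a lie) because Grace is a knave.
- Grace (knave) says "Rose and I are different types" - this is FALSE (a lie) because Grace is a knave and Rose is a knave.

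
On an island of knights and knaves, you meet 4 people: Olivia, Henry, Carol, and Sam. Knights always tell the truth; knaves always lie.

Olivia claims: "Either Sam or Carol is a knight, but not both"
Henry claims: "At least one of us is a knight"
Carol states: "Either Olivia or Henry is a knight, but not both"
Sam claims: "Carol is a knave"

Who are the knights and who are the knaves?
Olivia is a knight.
Henry is a knight.
Carol is a knave.
Sam is a knight.

Verification:
- Olivia (knight) says "Either Sam or Carol is a knight, but not both" - this is TRUE because Sam is a knight and Carol is a knave.
- Henry (knight) says "At least one of us is a knight" - this is TRUE because Olivia, Henry, and Sam are knights.
- Carol (knave) says "Either Olivia or Henry is a knight, but not both" - this is FALSE (a lie) because Olivia is a knight and Henry is a knight.
- Sam (knight) says "Carol is a knave" - this is TRUE because Carol is a knave.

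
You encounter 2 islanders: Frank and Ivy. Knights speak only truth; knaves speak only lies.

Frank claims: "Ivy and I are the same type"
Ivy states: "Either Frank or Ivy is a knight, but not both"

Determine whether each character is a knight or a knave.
Frank is a knave.
Ivy is a knight.

Verification:
- Frank (knave) says "Ivy and I are the same type" - this is FALSE (a lie) because Frank is a knave and Ivy is a knight.
- Ivy (knight) says "Either Frank or Ivy is a knight, but not both" - this is TRUE because Frank is a knave and Ivy is a knight.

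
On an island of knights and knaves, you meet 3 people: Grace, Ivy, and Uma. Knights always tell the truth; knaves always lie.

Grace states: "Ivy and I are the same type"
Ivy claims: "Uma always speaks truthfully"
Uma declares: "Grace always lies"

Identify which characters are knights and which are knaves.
Grace is a knave.
Ivy is a knight.
Uma is a knight.

Verification:
- Grace (knave) says "Ivy and I are the same type" - this is FALSE (a lie) because Grace is a knave and Ivy is a knight.
- Ivy (knight) says "Uma always speaks truthfully" - this is TRUE because Uma is a knight.
- Uma (knight) says "Grace always lies" - this is TRUE because Grace is a knave.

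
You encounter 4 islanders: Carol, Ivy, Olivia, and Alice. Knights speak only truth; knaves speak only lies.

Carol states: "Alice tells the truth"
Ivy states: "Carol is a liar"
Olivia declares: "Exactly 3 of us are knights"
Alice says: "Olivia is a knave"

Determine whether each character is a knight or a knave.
Carol is a knight.
Ivy is a knave.
Olivia is a knave.
Alice is a knight.

Verification:
- Carol (knight) says "Alice tells the truth" - this is TRUE because Alice is a knight.
- Ivy (knave) says "Carol is a liar" - this is FALSE (a lie) because Carol is a knight.
- Olivia (knave) says "Exactly 3 of us are knights" - this is FALSE (a lie) because there are 2 knights.
- Alice (knight) says "Olivia is a knave" - this is TRUE because Olivia is a knave.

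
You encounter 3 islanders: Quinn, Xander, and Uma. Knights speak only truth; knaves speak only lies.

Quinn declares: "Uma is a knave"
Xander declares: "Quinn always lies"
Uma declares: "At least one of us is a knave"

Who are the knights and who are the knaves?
Quinn is a knave.
Xander is a knight.
Uma is a knight.

Verification:
- Quinn (knave) says "Uma is a knave" - this is FALSE (a lie) because Uma is a knight.
- Xander (knight) says "Quinn always lies" - this is TRUE because Quinn is a knave.
- Uma (knight) says "At least one of us is a knave" - this is TRUE because Quinn is a knave.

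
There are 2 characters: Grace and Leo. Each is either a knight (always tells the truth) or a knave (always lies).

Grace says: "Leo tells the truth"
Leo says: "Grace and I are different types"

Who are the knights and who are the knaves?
Grace is a knave.
Leo is a knave.

Verification:
- Grace (knave) says "Leo tells the truth" - this is FALSE (a lie) because Leo is a knave.
- Leo (knave) says "Grace and I are different types" - this is FALSE (a lie) because Leo is a knave and Grace is a knave.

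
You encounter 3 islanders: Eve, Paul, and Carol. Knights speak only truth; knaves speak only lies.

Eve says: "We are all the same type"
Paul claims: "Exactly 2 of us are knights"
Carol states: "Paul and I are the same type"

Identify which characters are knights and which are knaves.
Eve is a knave.
Paul is a knight.
Carol is a knight.

Verification:
- Eve (knave) says "We are all the same type" - this is FALSE (a lie) because Paul and Carol are knights and Eve is a knave.
- Paul (knight) says "Exactly 2 of us are knights" - this is TRUE because there are 2 knights.
- Carol (knight) says "Paul and I are the same type" - this is TRUE because Carol is a knight and Paul is a knight.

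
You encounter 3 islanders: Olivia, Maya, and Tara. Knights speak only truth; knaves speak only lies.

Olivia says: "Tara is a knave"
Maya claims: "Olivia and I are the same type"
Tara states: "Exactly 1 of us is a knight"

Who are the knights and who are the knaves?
Olivia is a knight.
Maya is a knight.
Tara is a knave.

Verification:
- Olivia (knight) says "Tara is a knave" - this is TRUE because Tara is a knave.
- Maya (knight) says "Olivia and I are the same type" - this is TRUE because Maya is a knight and Olivia is a knight.
- Tara (knave) says "Exactly 1 of us is a knight" - this is FALSE (a lie) because there are 2 knights.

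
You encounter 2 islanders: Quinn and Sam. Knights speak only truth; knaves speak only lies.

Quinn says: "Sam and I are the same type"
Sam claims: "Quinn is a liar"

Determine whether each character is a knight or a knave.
Quinn is a knave.
Sam is a knight.

Verification:
- Quinn (knave) says "Sam and I are the same type" - this is FALSE (a lie) because Quinn is a knave and Sam is a knight.
- Sam (knight) says "Quinn is a liar" - this is TRUE because Quinn is a knave.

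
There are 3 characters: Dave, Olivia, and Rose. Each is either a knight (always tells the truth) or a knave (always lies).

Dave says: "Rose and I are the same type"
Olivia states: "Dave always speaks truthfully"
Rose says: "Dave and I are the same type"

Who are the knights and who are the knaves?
Dave is a knight.
Olivia is a knight.
Rose is a knight.

Verification:
- Dave (knight) says "Rose and I are the same type" - this is TRUE because Dave is a knight and Rose is a knight.
- Olivia (knight) says "Dave always speaks truthfully" - this is TRUE because Dave is a knight.
- Rose (knight) says "Dave and I are the same type" - this is TRUE because Rose is a knight and Dave is a knight.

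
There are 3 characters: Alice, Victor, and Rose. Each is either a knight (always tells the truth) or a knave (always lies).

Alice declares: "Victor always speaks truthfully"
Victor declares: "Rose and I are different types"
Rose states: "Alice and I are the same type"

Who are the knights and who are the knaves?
Alice is a knight.
Victor is a knight.
Rose is a knave.

Verification:
- Alice (knight) says "Victor always speaks truthfully" - this is TRUE because Victor is a knight.
- Victor (knight) says "Rose and I are different types" - this is TRUE because Victor is a knight and Rose is a knave.
- Rose (knave) says "Alice and I are the same type" - this is FALSE (a lie) because Rose is a knave and Alice is a knight.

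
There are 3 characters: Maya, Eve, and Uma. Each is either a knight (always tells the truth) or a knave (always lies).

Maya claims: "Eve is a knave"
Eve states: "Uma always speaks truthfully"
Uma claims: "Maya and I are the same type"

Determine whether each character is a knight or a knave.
Maya is a knight.
Eve is a knave.
Uma is a knave.

Verification:
- Maya (knight) says "Eve is a knave" - this is TRUE because Eve is a knave.
- Eve (knave) says "Uma always speaks truthfully" - this is FALSE (a lie) because Uma is a knave.
- Uma (knave) says "Maya and I are the same type" - this is FALSE (a lie) because Uma is a knave and Maya is a knight.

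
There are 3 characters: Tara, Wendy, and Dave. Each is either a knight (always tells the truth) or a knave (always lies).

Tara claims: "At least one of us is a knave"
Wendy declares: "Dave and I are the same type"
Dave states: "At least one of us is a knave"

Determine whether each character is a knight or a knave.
Tara is a knight.
Wendy is a knave.
Dave is a knight.

Verification:
- Tara (knight) says "At least one of us is a knave" - this is TRUE because Wendy is a knave.
- Wendy (knave) says "Dave and I are the same type" - this is FALSE (a lie) because Wendy is a knave and Dave is a knight.
- Dave (knight) says "At least one of us is a knave" - this is TRUE because Wendy is a knave.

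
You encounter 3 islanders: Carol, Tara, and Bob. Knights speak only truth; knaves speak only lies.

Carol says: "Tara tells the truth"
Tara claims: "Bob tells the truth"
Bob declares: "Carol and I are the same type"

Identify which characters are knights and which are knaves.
Carol is a knight.
Tara is a knight.
Bob is a knight.

Verification:
- Carol (knight) says "Tara tells the truth" - this is TRUE because Tara is a knight.
- Tara (knight) says "Bob tells the truth" - this is TRUE because Bob is a knight.
- Bob (knight) says "Carol and I are the same type" - this is TRUE because Bob is a knight and Carol is a knight.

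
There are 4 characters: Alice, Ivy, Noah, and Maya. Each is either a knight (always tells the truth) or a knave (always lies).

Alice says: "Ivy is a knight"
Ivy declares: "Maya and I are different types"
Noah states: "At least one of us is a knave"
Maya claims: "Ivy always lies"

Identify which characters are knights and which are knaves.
Alice is a knight.
Ivy is a knight.
Noah is a knight.
Maya is a knave.

Verification:
- Alice (knight) says "Ivy is a knight" - this is TRUE because Ivy is a knight.
- Ivy (knight) says "Maya and I are different types" - this is TRUE because Ivy is a knight and Maya is a knave.
- Noah (knight) says "At least one of us is a knave" - this is TRUE because Maya is a knave.
- Maya (knave) says "Ivy always lies" - this is FALSE (a lie) because Ivy is a knight.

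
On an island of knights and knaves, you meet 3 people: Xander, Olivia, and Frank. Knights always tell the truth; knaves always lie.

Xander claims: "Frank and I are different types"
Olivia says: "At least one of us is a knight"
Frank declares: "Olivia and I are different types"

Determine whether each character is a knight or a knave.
Xander is a knave.
Olivia is a knave.
Frank is a knave.

Verification:
- Xander (knave) says "Frank and I are different types" - this is FALSE (a lie) because Xander is a knave and Frank is a knave.
- Olivia (knave) says "At least one of us is a knight" - this is FALSE (a lie) because no one is a knight.
- Frank (knave) says "Olivia and I are different types" - this is FALSE (a lie) because Frank is a knave and Olivia is a knave.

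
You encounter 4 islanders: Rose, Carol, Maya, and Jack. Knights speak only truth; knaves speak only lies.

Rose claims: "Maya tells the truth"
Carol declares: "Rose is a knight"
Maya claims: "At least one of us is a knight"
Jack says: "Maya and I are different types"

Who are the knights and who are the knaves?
Rose is a knave.
Carol is a knave.
Maya is a knave.
Jack is a knave.

Verification:
- Rose (knave) says "Maya tells the truth" - this is FALSE (a lie) because Maya is a knave.
- Carol (knave) says "Rose is a knight" - this is FALSE (a lie) because Rose is a knave.
- Maya (knave) says "At least one of us is a knight" - this is FALSE (a lie) because no one is a knight.
- Jack (knave) says "Maya and I are different types" - this is FALSE (a lie) because Jack is a knave and Maya is a knave.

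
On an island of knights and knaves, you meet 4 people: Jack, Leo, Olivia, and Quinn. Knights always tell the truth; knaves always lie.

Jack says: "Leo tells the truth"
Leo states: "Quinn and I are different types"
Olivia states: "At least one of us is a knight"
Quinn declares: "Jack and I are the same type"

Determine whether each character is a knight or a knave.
Jack is a knight.
Leo is a knight.
Olivia is a knight.
Quinn is a knave.

Verification:
- Jack (knight) says "Leo tells the truth" - this is TRUE because Leo is a knight.
- Leo (knight) says "Quinn and I are different types" - this is TRUE because Leo is a knight and Quinn is a knave.
- Olivia (knight) says "At least one of us is a knight" - this is TRUE because Jack, Leo, and Olivia are knights.
- Quinn (knave) says "Jack and I are the same type" - this is FALSE (a lie) because Quinn is a knave and Jack is a knight.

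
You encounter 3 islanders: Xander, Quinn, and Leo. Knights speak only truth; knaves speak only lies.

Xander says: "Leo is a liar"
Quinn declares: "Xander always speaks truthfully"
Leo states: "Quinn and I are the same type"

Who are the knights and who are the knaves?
Xander is a knight.
Quinn is a knight.
Leo is a knave.

Verification:
- Xander (knight) says "Leo is a liar" - this is TRUE because Leo is a knave.
- Quinn (knight) says "Xander always speaks truthfully" - this is TRUE because Xander is a knight.
- Leo (knave) says "Quinn and I are the same type" - this is FALSE (a lie) because Leo is a knave and Quinn is a knight.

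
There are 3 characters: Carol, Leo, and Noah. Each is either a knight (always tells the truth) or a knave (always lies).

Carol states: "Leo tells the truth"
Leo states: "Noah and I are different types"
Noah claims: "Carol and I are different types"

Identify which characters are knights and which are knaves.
Carol is a knave.
Leo is a knave.
Noah is a knave.

Verification:
- Carol (knave) says "Leo tells the truth" - this is FALSE (a lie) because Leo is a knave.
- Leo (knave) says "Noah and I are different types" - this is FALSE (a lie) because Leo is a knave and Noah is a knave.
- Noah (knave) says "Carol and I are different types" - this is FALSE (a lie) because Noah is a knave and Carol is a knave.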